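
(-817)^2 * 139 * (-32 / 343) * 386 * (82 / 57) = -4806634208.53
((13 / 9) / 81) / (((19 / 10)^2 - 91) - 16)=-0.00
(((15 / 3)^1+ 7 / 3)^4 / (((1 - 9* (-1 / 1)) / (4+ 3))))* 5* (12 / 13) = 3279584 / 351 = 9343.54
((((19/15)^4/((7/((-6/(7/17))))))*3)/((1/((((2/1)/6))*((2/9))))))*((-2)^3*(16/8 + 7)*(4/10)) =141789248/4134375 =34.30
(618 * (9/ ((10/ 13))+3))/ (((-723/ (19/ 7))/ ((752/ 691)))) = -30904944/ 832655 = -37.12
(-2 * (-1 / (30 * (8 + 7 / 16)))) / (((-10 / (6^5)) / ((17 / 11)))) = -13056 / 1375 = -9.50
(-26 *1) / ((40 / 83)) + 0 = -53.95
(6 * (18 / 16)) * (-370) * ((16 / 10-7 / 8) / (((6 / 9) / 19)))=-1651347 / 32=-51604.59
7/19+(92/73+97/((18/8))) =44.74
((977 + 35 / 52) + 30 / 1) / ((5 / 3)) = 157197 / 260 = 604.60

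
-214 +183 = -31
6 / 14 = 3 / 7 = 0.43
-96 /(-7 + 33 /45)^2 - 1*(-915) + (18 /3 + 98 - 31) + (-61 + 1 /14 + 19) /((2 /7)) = 7411685 /8836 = 838.81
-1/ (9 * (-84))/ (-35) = -1/ 26460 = -0.00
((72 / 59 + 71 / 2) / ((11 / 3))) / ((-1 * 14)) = -1857 / 2596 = -0.72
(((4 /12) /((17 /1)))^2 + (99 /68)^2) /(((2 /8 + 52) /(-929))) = -81961025 /2174436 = -37.69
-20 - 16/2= -28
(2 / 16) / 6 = 1 / 48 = 0.02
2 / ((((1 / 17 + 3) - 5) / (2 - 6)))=136 / 33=4.12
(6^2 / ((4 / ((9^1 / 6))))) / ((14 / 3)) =81 / 28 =2.89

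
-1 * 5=-5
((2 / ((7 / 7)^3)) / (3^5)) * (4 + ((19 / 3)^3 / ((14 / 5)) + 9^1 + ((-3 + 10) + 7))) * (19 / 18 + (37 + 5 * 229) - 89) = 876358193 / 826686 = 1060.09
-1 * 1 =-1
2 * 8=16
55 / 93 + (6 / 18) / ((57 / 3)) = 1076 / 1767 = 0.61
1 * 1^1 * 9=9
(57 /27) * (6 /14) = 19 /21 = 0.90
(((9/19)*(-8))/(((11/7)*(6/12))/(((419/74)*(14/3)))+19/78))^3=-2665.00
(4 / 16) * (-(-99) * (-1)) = -99 / 4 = -24.75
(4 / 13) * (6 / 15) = 8 / 65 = 0.12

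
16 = 16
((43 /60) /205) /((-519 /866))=-18619 /3191850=-0.01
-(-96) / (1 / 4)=384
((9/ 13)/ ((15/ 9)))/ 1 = 27/ 65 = 0.42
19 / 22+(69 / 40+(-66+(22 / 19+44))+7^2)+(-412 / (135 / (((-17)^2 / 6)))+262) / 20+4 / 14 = 871764211 / 23700600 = 36.78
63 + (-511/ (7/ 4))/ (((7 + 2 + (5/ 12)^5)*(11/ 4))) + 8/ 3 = 3987835043/ 74006229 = 53.89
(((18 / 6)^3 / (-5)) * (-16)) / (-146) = -0.59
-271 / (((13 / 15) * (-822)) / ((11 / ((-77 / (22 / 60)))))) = -2981 / 149604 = -0.02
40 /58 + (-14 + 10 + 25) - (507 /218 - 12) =198283 /6322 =31.36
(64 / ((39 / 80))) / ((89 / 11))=56320 / 3471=16.23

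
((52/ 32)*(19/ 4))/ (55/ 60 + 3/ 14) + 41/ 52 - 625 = -321041/ 520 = -617.39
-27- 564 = -591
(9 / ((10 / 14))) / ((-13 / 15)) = -14.54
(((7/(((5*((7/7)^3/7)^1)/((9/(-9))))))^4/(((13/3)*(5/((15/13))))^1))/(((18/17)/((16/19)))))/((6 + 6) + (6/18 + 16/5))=2352038808/93520375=25.15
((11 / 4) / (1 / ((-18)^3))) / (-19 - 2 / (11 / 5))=58806 / 73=805.56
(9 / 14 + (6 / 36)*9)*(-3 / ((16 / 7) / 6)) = -135 / 8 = -16.88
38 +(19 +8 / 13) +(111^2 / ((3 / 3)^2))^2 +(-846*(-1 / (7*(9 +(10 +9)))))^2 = 18953422202405 / 124852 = 151807117.25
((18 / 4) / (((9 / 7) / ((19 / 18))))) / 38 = 7 / 72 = 0.10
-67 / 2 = -33.50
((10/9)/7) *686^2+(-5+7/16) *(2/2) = 74693.22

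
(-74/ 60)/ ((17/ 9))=-111/ 170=-0.65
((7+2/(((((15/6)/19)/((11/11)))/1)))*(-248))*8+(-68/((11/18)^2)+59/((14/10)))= -187122373/4235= -44184.74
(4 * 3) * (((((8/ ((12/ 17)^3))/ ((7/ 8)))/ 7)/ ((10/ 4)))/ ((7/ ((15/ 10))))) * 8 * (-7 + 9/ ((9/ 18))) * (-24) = -13835008/ 1715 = -8067.06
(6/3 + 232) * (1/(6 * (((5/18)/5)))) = 702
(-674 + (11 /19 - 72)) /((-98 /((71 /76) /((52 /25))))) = 25139325 /7358624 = 3.42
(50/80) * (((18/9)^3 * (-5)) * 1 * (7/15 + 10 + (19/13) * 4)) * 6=-31810/13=-2446.92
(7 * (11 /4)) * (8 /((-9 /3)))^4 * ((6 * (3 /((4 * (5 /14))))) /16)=34496 /45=766.58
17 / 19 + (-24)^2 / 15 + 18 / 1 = 5443 / 95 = 57.29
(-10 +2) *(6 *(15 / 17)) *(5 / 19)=-3600 / 323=-11.15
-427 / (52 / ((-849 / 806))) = 362523 / 41912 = 8.65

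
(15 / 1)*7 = 105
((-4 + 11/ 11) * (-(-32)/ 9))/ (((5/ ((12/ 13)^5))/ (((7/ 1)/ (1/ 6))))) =-111476736/ 1856465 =-60.05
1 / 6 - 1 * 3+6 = 19 / 6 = 3.17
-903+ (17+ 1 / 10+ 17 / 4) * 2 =-8603 / 10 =-860.30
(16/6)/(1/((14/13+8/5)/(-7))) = -464/455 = -1.02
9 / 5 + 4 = 29 / 5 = 5.80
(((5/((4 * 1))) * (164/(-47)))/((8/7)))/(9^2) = -1435/30456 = -0.05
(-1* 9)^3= -729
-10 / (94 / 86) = -430 / 47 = -9.15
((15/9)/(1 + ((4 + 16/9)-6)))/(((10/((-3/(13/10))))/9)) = -405/91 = -4.45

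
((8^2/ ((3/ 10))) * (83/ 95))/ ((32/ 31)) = 10292/ 57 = 180.56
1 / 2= 0.50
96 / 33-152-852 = -11012 / 11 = -1001.09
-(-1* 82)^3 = 551368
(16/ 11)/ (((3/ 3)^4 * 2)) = 0.73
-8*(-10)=80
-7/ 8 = -0.88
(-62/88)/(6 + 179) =-31/8140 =-0.00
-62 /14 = -31 /7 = -4.43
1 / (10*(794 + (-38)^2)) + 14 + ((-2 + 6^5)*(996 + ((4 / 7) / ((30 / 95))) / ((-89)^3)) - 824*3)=854858287238580103 / 110440443540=7740445.98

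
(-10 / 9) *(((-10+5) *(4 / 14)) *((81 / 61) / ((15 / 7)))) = 60 / 61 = 0.98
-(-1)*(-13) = -13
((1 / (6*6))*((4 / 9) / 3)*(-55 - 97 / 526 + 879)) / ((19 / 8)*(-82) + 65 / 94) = -40732738 / 2331592047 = -0.02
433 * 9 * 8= 31176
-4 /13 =-0.31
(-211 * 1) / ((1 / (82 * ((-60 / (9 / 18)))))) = 2076240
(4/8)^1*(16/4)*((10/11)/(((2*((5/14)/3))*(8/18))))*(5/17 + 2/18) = 1302/187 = 6.96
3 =3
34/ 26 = 17/ 13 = 1.31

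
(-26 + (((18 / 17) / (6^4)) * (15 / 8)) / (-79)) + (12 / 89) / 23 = -13720527995 / 527831232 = -25.99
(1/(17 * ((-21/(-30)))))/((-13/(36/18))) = -20/1547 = -0.01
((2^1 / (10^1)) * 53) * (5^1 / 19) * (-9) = -477 / 19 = -25.11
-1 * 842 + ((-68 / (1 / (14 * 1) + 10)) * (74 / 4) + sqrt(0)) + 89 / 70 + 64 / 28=-9508271 / 9870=-963.35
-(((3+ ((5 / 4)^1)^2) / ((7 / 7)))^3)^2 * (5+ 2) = -1059339584023 / 16777216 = -63141.56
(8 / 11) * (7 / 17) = 56 / 187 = 0.30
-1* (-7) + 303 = 310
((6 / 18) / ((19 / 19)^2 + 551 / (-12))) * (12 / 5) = -48 / 2695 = -0.02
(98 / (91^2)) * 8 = 16 / 169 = 0.09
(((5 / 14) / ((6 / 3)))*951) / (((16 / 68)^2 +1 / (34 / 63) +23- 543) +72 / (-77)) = -1007743 / 3079974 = -0.33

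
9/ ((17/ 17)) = 9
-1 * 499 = -499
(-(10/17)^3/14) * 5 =-2500/34391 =-0.07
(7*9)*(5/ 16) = 315/ 16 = 19.69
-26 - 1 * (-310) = 284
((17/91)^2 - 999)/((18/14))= -8272430/10647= -776.97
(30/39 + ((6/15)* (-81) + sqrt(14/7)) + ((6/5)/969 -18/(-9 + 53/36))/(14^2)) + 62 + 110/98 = sqrt(2) + 2509442967/79655030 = 32.92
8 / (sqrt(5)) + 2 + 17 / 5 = 8*sqrt(5) / 5 + 27 / 5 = 8.98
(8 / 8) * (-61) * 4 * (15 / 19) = -3660 / 19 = -192.63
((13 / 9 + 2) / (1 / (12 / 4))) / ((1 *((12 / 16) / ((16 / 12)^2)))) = 1984 / 81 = 24.49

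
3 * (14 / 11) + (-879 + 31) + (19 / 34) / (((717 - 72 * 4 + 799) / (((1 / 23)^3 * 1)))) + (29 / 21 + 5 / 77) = -98892710996059 / 117347210904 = -842.74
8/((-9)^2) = 8/81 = 0.10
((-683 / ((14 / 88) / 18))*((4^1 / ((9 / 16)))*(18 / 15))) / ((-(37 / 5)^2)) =115399680 / 9583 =12042.12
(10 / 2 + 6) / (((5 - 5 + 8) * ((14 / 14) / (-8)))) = -11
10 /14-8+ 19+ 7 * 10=572 /7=81.71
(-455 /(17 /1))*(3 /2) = -1365 /34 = -40.15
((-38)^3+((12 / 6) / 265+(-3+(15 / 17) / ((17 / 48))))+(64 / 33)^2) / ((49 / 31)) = -141859451511263 / 4086652185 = -34712.88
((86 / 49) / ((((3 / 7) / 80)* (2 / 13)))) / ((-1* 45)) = -8944 / 189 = -47.32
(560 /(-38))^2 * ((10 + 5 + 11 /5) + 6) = 1818880 /361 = 5038.45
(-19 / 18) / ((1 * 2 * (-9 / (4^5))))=4864 / 81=60.05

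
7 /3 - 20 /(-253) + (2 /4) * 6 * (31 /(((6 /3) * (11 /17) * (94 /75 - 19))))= -3307553 /2020458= -1.64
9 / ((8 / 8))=9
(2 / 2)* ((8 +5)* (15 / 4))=195 / 4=48.75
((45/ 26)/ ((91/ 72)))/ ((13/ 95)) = 153900/ 15379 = 10.01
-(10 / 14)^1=-5 / 7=-0.71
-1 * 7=-7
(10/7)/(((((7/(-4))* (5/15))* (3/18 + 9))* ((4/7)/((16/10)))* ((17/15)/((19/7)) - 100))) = 16416/2185337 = 0.01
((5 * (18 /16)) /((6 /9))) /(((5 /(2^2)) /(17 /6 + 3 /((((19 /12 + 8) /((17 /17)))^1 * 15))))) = 88623 /4600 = 19.27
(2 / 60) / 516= 1 / 15480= 0.00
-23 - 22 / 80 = -23.28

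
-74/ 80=-37/ 40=-0.92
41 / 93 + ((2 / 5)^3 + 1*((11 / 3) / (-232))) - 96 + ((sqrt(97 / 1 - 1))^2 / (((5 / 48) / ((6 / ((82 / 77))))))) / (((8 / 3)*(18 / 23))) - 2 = 88112474501 / 36859000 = 2390.53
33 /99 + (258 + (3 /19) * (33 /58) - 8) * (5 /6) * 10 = 6891077 /3306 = 2084.42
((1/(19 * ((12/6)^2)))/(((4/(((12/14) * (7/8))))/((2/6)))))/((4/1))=1/4864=0.00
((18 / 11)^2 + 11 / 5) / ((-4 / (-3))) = 8853 / 2420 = 3.66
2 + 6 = 8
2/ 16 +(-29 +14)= -119/ 8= -14.88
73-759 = -686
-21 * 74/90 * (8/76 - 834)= 4103596/285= 14398.58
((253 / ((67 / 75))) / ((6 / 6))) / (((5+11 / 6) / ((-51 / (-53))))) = 5806350 / 145591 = 39.88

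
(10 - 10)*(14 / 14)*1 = 0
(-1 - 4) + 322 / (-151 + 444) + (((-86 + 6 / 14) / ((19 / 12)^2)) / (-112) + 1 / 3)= -50734015 / 15548631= -3.26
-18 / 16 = -9 / 8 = -1.12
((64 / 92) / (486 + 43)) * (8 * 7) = 896 / 12167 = 0.07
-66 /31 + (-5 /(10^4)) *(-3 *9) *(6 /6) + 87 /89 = -6279507 /5518000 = -1.14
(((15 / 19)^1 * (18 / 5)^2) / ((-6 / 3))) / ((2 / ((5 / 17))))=-243 / 323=-0.75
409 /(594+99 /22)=818 /1197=0.68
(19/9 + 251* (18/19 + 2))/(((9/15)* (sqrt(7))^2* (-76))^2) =3171625/435573936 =0.01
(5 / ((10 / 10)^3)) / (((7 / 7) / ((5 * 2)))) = 50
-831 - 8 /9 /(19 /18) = -15805 /19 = -831.84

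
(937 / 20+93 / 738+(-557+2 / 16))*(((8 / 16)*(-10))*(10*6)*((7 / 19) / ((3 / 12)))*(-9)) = -2028861.22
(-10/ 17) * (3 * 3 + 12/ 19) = -1830/ 323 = -5.67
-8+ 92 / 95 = -668 / 95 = -7.03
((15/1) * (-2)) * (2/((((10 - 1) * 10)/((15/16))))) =-5/8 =-0.62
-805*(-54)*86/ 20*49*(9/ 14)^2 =15140601/ 4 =3785150.25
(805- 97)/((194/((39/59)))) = 2.41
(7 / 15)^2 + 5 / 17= 1958 / 3825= 0.51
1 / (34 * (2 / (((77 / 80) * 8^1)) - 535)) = -0.00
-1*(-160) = 160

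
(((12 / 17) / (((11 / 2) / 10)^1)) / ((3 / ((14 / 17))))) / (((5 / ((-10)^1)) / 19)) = -42560 / 3179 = -13.39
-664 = -664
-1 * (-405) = 405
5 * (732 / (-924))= -305 / 77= -3.96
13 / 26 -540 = -1079 / 2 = -539.50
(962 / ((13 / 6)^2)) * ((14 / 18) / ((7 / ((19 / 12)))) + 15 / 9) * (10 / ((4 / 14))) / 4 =257705 / 78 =3303.91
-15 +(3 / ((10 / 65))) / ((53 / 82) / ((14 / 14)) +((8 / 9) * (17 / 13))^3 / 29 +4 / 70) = 10.74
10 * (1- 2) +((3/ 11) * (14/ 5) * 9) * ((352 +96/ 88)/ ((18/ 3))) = 238642/ 605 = 394.45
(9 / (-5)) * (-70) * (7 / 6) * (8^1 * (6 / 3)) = 2352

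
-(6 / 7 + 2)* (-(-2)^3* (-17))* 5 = 13600 / 7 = 1942.86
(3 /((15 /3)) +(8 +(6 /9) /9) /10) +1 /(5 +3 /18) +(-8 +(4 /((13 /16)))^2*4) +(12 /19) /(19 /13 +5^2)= 20934187363 /231134202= 90.57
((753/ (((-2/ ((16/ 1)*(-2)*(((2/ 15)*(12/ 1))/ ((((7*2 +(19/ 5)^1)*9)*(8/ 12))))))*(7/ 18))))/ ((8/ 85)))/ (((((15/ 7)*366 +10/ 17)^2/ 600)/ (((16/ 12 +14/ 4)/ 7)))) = 321855543/ 97049605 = 3.32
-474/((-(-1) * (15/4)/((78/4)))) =-2464.80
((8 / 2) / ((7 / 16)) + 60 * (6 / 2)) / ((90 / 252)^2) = 37072 / 25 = 1482.88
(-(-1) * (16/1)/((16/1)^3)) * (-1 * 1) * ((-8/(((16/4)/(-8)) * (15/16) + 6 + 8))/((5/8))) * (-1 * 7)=-56/2165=-0.03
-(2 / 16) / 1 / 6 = -1 / 48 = -0.02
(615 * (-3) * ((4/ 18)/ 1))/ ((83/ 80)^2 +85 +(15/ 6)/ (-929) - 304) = 2437696000/ 1295702519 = 1.88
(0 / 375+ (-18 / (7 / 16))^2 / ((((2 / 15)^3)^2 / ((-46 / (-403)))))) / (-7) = -679063500000 / 138229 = -4912597.94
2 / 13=0.15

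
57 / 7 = 8.14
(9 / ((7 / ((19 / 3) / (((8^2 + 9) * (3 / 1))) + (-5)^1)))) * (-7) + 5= 3631 / 73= 49.74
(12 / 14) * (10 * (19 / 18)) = 190 / 21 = 9.05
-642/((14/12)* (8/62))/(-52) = 29853/364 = 82.01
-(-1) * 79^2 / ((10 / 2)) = 6241 / 5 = 1248.20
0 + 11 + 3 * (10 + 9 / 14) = 601 / 14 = 42.93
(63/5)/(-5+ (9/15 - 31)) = -21/59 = -0.36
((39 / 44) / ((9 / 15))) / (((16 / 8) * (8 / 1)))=65 / 704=0.09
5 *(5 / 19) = 25 / 19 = 1.32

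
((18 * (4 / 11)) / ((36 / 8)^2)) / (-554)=-16 / 27423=-0.00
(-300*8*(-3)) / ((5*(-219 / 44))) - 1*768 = -77184 / 73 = -1057.32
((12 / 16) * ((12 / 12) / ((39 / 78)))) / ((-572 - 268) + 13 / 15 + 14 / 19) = -855 / 477886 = -0.00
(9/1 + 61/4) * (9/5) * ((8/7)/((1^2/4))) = 6984/35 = 199.54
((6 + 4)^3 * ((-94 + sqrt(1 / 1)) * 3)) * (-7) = 1953000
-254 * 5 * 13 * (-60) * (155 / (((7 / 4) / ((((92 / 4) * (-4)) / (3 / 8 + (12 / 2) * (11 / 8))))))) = -6551168000 / 7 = -935881142.86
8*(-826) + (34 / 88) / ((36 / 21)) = -3488905 / 528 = -6607.77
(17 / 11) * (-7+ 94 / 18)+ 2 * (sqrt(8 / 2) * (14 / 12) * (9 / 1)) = 3886 / 99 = 39.25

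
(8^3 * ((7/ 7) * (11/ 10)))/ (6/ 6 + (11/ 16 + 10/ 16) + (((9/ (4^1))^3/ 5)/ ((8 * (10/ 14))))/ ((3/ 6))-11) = -71.38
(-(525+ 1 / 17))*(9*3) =-241002 / 17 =-14176.59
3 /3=1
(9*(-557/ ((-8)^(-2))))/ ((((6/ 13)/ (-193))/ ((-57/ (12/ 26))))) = -16568914128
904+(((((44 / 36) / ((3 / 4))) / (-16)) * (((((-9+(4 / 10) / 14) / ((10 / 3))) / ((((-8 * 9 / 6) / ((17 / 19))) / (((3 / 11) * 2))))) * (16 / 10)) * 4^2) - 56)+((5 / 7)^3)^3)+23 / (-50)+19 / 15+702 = 2674913613944837 / 1725116699250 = 1550.57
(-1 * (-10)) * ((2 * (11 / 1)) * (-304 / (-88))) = 760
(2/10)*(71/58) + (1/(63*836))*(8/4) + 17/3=11286386/1909215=5.91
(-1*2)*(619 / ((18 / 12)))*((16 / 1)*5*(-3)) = 198080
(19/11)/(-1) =-19/11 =-1.73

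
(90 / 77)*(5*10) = 4500 / 77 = 58.44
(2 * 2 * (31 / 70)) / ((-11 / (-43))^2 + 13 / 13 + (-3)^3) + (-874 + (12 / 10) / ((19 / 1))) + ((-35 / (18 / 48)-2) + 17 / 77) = -145690036849 / 150332655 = -969.12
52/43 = 1.21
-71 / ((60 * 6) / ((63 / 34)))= -497 / 1360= -0.37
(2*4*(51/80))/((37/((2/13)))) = 51/2405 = 0.02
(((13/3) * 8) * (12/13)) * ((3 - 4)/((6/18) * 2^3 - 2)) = -48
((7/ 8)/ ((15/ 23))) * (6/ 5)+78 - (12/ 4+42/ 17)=126037/ 1700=74.14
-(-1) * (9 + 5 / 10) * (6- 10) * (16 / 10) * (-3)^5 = 73872 / 5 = 14774.40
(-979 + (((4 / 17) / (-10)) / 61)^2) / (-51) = 8773218757 / 457031825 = 19.20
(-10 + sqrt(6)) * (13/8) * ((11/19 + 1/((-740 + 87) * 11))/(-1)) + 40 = 13485465/272954 - 513461 * sqrt(6)/545908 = 47.10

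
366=366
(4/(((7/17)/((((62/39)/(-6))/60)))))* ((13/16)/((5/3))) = -527/25200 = -0.02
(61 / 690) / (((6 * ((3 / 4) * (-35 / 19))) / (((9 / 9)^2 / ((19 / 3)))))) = -61 / 36225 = -0.00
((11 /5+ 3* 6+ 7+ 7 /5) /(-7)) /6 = -0.68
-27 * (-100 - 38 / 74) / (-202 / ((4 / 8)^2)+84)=-100413 / 26788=-3.75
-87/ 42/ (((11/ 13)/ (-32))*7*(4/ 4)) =6032/ 539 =11.19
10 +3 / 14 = 143 / 14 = 10.21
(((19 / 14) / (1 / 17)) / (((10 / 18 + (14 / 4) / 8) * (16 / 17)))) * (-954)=-23572863 / 1001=-23549.31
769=769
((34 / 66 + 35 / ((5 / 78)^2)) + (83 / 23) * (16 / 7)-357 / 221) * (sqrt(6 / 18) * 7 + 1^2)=2943979172 / 345345 + 2943979172 * sqrt(3) / 148005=42977.11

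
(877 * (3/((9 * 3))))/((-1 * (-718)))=0.14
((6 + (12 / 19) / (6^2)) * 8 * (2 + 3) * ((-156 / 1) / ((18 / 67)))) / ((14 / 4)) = -6828640 / 171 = -39933.57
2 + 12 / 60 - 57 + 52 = -2.80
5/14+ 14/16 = 69/56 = 1.23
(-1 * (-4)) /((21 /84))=16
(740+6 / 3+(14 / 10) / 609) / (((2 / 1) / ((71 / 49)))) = 22916741 / 42630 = 537.57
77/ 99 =0.78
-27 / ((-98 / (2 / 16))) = 27 / 784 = 0.03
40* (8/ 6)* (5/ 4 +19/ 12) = 1360/ 9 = 151.11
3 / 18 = 1 / 6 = 0.17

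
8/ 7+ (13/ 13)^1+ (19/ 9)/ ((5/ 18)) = 341/ 35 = 9.74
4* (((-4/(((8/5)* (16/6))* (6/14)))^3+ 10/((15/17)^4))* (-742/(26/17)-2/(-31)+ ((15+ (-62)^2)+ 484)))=93059.69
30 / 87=10 / 29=0.34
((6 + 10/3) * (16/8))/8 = 7/3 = 2.33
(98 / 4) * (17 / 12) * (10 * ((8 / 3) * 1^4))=8330 / 9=925.56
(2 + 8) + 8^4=4106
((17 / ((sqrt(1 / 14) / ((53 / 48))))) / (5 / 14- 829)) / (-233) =6307 * sqrt(14) / 64872792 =0.00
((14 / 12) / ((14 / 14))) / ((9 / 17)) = 119 / 54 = 2.20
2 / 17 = 0.12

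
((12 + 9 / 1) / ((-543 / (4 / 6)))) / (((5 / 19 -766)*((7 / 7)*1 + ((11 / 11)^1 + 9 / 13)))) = 494 / 39500535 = 0.00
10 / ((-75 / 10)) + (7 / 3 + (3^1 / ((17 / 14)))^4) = 3195217 / 83521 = 38.26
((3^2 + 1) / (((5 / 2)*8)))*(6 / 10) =3 / 10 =0.30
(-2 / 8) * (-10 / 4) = 5 / 8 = 0.62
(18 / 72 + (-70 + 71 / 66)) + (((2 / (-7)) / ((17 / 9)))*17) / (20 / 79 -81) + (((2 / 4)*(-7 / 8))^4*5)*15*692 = 44248227387139 / 24142626816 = 1832.78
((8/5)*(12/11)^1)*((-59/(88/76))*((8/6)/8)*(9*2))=-161424/605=-266.82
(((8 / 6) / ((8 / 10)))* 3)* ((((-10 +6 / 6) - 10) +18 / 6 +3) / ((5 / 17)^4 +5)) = -1085773 / 83646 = -12.98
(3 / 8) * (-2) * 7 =-21 / 4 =-5.25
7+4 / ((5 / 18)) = 107 / 5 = 21.40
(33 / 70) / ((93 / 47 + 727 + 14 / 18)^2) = 5904657 / 6670136477830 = 0.00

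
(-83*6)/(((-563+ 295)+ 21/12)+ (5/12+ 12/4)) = 36/19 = 1.89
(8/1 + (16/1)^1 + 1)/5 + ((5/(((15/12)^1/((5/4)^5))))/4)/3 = 18485/3072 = 6.02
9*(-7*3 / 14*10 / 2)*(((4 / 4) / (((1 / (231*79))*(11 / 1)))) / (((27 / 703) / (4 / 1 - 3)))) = -5831385 / 2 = -2915692.50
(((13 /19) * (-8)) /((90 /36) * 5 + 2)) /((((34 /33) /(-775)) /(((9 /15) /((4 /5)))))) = 1994850 /9367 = 212.97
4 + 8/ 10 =24/ 5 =4.80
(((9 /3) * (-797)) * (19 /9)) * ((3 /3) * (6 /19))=-1594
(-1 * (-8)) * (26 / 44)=52 / 11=4.73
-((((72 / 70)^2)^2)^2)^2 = -7958661109946400884391936 / 5070942774902496337890625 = -1.57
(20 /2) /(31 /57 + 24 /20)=2850 /497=5.73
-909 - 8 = -917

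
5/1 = 5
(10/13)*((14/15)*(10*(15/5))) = 280/13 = 21.54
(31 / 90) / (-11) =-31 / 990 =-0.03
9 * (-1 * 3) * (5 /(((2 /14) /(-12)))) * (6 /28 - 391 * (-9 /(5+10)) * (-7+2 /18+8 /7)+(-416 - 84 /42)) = -20024226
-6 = -6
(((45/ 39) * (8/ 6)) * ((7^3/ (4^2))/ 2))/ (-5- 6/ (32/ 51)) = -3430/ 3029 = -1.13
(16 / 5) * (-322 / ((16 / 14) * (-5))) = 180.32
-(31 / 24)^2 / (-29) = 961 / 16704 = 0.06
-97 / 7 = -13.86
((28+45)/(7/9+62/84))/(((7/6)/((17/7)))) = 134028/1337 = 100.25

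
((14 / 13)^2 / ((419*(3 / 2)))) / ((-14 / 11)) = -308 / 212433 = -0.00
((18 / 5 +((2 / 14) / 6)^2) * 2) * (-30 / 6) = -31757 / 882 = -36.01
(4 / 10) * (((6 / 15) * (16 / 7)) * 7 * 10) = 128 / 5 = 25.60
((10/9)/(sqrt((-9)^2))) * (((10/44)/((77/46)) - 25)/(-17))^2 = 54756000/207331201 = 0.26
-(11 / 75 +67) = -5036 / 75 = -67.15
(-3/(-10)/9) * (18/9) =1/15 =0.07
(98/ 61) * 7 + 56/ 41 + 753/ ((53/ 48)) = 92067870/ 132553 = 694.57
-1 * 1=-1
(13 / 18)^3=2197 / 5832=0.38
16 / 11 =1.45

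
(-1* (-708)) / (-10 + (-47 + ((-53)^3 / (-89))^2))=1402017 / 5540977408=0.00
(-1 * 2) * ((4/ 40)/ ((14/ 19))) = -19/ 70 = -0.27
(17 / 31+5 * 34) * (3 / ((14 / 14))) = 15861 / 31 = 511.65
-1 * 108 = -108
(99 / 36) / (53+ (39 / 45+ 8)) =165 / 3712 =0.04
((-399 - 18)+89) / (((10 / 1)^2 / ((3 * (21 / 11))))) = -5166 / 275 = -18.79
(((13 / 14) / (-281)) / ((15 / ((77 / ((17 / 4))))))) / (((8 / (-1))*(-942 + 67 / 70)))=-0.00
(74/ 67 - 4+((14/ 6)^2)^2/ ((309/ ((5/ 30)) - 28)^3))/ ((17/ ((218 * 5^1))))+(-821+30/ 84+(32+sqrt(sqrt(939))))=-1915448347477851841/ 1965980051972244+939^(1/ 4)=-968.76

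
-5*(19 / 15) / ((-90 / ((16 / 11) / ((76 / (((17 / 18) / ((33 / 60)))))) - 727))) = -15041677 / 294030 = -51.16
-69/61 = -1.13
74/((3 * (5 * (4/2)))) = 37/15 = 2.47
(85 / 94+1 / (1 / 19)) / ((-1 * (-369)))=1871 / 34686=0.05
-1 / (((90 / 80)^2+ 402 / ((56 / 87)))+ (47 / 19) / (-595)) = -723520 / 452776777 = -0.00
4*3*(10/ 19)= 120/ 19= 6.32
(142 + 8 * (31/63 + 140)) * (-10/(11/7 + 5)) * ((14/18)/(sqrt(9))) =-2791390/5589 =-499.44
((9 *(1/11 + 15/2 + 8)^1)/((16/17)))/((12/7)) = 122451/1408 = 86.97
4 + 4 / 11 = 48 / 11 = 4.36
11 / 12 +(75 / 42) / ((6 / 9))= 151 / 42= 3.60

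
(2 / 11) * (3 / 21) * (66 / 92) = 3 / 161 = 0.02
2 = 2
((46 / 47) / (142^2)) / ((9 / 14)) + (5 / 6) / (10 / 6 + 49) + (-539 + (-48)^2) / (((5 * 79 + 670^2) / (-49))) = -488096404843 / 2773785891888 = -0.18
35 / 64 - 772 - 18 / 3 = -49757 / 64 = -777.45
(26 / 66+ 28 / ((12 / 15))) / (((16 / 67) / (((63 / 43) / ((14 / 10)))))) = 73365 / 473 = 155.11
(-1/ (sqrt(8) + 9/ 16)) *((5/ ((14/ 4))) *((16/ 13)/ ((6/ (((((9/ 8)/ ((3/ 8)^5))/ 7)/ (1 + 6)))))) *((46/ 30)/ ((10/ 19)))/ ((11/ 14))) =-0.99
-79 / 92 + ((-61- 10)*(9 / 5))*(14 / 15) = -276319 / 2300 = -120.14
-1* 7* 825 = -5775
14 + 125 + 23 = 162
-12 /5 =-2.40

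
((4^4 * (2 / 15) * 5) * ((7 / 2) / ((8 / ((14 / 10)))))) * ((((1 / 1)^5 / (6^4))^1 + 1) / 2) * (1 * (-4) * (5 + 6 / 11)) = -1160.26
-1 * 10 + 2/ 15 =-148/ 15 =-9.87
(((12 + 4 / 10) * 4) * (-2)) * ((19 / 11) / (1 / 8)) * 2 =-150784 / 55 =-2741.53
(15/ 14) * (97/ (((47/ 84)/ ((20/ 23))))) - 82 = 85958/ 1081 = 79.52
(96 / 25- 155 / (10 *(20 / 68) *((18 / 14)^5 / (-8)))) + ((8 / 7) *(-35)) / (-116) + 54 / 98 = 261658616189 / 2097715725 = 124.74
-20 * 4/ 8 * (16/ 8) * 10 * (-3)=600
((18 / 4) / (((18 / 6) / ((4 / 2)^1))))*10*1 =30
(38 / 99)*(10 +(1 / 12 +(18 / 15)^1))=12863 / 2970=4.33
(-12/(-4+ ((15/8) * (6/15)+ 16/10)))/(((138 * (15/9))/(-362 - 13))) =-3000/253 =-11.86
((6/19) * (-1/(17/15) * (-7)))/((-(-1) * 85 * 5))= 0.00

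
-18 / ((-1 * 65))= 18 / 65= 0.28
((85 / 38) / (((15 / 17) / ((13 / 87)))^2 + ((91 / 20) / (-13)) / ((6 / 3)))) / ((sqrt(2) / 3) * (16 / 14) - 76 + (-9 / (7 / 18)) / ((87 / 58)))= -26154355500 / 37087442830453 - 435905925 * sqrt(2) / 148349771321812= -0.00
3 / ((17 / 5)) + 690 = 11745 / 17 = 690.88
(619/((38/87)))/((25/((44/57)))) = 394922/9025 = 43.76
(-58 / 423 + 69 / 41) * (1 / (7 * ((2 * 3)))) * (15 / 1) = 134045 / 242802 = 0.55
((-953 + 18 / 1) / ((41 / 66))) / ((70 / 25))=-154275 / 287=-537.54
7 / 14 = 1 / 2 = 0.50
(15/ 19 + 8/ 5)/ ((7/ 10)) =454/ 133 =3.41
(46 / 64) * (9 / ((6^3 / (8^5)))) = 2944 / 3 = 981.33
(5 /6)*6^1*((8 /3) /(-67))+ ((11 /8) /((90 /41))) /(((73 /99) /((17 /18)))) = 4248979 /7043040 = 0.60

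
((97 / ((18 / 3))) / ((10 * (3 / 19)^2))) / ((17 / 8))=70034 / 2295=30.52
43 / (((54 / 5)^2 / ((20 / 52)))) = 5375 / 37908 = 0.14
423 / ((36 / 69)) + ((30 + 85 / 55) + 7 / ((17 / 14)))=634349 / 748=848.06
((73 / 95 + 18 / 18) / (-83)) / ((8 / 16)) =-336 / 7885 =-0.04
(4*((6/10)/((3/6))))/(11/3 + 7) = 9/20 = 0.45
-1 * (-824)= 824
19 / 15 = 1.27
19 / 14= 1.36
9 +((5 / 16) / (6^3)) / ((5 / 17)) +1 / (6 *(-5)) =155029 / 17280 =8.97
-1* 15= -15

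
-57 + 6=-51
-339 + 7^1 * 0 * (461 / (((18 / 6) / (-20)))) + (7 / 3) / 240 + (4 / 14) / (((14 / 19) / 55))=-11207177 / 35280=-317.66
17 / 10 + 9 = 107 / 10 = 10.70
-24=-24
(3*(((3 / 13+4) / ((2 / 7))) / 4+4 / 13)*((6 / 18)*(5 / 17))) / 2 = 2085 / 3536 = 0.59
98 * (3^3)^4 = 52081218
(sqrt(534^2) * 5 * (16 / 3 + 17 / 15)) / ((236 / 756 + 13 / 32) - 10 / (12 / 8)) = -104424768 / 35975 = -2902.70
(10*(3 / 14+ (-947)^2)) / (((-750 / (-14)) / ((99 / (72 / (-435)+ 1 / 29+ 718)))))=4005149951 / 173485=23086.43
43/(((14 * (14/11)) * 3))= 473/588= 0.80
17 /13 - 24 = -295 /13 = -22.69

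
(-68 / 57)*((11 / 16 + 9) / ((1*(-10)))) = 527 / 456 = 1.16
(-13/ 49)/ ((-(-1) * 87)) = -13/ 4263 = -0.00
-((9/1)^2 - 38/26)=-1034/13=-79.54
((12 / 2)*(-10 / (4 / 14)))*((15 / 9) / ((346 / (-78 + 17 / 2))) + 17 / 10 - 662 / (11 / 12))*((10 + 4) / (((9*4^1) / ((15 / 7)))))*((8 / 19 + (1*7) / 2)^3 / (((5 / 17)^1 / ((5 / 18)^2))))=809954442052452725 / 405990465408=1995008.53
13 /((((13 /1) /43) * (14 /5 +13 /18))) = 3870 /317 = 12.21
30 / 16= 15 / 8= 1.88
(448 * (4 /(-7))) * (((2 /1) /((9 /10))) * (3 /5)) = -1024 /3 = -341.33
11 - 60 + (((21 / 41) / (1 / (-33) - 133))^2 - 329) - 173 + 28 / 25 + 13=-17392978805439 / 32396400100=-536.88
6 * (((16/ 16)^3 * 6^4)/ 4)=1944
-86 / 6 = -43 / 3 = -14.33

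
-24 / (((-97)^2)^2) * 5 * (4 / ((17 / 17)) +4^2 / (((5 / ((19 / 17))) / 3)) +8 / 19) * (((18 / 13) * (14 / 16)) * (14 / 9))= -14387184 / 371734450919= -0.00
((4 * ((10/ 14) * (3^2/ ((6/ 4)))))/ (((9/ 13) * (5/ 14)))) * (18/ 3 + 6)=832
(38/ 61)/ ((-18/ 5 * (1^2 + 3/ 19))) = -1805/ 12078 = -0.15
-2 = -2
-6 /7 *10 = -60 /7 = -8.57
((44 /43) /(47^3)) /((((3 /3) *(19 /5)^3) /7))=38500 /30621244151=0.00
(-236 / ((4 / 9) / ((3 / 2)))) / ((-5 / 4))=637.20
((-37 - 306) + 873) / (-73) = -7.26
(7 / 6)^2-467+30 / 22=-183853 / 396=-464.28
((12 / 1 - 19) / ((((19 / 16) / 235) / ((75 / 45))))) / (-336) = 1175 / 171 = 6.87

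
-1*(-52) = 52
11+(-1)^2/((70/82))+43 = 1931/35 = 55.17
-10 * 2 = -20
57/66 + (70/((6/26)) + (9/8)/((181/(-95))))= 14507533/47784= 303.61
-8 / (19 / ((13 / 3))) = -1.82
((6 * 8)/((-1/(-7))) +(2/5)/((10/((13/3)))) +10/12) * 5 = 1685.03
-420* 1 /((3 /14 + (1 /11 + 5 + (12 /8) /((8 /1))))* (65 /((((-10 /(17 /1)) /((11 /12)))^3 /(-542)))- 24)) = -89413632000 /155867457445223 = -0.00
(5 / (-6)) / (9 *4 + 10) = -5 / 276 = -0.02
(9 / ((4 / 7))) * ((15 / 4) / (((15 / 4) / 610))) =19215 / 2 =9607.50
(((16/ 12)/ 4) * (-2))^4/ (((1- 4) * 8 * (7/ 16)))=-32/ 1701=-0.02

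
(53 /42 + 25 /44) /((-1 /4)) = -1691 /231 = -7.32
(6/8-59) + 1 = -229/4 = -57.25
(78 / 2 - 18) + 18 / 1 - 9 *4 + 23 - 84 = -58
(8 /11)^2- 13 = -1509 /121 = -12.47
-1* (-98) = 98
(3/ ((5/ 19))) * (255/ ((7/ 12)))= 34884/ 7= 4983.43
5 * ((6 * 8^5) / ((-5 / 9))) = -1769472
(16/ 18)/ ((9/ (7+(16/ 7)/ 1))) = 520/ 567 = 0.92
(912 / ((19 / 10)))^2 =230400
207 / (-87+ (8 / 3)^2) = -1863 / 719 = -2.59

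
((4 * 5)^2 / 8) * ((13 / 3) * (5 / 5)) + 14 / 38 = 12371 / 57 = 217.04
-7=-7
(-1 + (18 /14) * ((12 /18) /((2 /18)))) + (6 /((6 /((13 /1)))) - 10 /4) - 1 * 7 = 143 /14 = 10.21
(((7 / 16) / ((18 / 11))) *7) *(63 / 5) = 3773 / 160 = 23.58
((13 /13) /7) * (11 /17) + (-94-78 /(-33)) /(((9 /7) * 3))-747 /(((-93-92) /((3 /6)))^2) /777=-470733664589 /19891433100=-23.67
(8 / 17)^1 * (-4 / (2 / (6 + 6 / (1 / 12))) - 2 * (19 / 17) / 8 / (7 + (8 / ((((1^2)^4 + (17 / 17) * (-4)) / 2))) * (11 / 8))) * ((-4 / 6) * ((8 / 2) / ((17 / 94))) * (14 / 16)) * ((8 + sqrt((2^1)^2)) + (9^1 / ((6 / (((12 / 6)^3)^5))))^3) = 549606473820715236296 / 4913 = 111867794386467583.21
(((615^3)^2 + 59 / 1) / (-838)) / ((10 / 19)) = -257006616570668249 / 2095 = -122676189293875.06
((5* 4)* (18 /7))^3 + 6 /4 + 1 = 93313715 /686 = 136025.82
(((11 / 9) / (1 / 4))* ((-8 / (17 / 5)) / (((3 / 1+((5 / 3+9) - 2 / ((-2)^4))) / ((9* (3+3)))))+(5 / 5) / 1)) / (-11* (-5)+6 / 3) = -0.72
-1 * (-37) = 37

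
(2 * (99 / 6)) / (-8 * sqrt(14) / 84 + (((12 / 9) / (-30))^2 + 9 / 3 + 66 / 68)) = 104287095000 * sqrt(14) / 519444249847 + 4350014672850 / 519444249847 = 9.13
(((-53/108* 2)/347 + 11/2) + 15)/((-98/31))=-425227/65583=-6.48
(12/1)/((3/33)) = 132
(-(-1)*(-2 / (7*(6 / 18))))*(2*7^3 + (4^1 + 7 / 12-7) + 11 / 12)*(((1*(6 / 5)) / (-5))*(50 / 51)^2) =273800 / 2023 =135.34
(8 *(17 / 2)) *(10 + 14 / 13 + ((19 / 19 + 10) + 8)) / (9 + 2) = 26588 / 143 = 185.93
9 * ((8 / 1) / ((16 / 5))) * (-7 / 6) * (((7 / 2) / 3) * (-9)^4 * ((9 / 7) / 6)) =-688905 / 16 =-43056.56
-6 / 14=-3 / 7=-0.43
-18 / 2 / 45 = -0.20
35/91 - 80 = -1035/13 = -79.62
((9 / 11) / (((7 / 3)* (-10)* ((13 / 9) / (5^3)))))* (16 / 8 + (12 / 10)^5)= -1704159 / 125125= -13.62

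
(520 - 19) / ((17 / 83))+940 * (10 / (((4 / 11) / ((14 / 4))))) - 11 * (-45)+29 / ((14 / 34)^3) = 547131148 / 5831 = 93831.44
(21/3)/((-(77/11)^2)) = -1/7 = -0.14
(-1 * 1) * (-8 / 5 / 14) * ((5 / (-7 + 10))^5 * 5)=12500 / 1701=7.35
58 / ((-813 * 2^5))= -29 / 13008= -0.00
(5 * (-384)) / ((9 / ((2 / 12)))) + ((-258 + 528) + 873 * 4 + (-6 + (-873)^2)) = 6892645 / 9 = 765849.44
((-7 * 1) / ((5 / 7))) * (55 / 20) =-539 / 20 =-26.95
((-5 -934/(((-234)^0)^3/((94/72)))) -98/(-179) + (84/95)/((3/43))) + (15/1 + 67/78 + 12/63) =-16644525656/13927095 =-1195.12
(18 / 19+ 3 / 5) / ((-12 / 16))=-196 / 95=-2.06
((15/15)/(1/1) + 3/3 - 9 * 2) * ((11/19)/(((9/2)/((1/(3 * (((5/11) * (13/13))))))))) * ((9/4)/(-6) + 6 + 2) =-29524/2565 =-11.51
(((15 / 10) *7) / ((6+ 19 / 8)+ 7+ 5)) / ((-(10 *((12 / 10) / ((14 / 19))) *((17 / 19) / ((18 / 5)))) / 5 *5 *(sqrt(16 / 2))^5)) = -441 *sqrt(2) / 886720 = -0.00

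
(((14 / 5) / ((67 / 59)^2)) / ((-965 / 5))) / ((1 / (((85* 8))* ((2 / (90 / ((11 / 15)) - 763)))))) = 0.02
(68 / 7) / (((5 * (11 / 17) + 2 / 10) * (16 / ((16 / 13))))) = 1445 / 6643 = 0.22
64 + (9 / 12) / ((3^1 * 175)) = 44801 / 700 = 64.00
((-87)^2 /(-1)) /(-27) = 841 /3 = 280.33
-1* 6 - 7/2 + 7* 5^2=165.50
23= 23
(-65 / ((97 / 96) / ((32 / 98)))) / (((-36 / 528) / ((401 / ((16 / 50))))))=1834976000 / 4753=386066.91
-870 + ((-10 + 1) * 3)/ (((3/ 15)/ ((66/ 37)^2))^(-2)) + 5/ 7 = -106921701127/ 122984400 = -869.39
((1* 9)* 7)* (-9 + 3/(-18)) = -1155/2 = -577.50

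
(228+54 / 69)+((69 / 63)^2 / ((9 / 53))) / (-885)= 18482472179 / 80788995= 228.77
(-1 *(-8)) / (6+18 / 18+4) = 8 / 11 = 0.73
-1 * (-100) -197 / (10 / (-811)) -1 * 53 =160237 / 10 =16023.70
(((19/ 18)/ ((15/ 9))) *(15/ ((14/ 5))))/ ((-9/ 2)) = -95/ 126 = -0.75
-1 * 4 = -4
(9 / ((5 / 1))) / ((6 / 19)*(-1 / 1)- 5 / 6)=-1026 / 655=-1.57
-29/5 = -5.80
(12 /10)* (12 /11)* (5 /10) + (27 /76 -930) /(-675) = 382181 /188100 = 2.03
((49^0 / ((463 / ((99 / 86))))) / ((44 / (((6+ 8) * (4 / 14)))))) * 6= 27 / 19909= 0.00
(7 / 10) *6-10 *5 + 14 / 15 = -673 / 15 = -44.87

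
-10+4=-6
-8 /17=-0.47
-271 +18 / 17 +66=-3467 / 17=-203.94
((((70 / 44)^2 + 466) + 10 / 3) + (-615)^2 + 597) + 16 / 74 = 20377195183 / 53724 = 379294.08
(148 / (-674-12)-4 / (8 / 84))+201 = 54463 / 343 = 158.78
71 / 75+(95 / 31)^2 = 745106 / 72075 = 10.34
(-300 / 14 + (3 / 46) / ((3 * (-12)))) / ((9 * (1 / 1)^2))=-82807 / 34776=-2.38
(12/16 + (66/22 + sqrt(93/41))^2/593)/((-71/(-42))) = 252 * sqrt(3813)/1726223 + 1570527/3452446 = 0.46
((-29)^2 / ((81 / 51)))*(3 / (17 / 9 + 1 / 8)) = 788.80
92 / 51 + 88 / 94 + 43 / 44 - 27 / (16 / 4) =-159923 / 52734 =-3.03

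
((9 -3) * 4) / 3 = 8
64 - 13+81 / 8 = 489 / 8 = 61.12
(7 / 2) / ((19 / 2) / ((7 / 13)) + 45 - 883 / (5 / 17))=-245 / 205769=-0.00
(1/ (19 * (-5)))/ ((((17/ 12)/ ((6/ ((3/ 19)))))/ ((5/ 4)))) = -6/ 17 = -0.35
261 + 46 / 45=11791 / 45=262.02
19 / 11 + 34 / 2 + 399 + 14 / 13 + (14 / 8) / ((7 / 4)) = 60032 / 143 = 419.80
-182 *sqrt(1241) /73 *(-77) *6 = 40576.67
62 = 62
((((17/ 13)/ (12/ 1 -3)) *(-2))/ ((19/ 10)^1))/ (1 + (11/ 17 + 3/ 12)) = -23120/ 286767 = -0.08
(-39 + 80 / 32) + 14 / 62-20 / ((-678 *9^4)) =-5002177951 / 137899098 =-36.27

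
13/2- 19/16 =85/16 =5.31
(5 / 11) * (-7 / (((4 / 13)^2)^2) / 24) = -14.79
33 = 33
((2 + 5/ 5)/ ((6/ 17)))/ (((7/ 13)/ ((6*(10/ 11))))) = 6630/ 77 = 86.10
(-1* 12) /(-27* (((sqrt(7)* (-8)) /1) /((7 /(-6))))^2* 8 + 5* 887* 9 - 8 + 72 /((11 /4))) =924 /2399449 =0.00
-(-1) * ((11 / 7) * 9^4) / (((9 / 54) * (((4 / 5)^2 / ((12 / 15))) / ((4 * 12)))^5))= 336721017600000 / 7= 48103002514285.71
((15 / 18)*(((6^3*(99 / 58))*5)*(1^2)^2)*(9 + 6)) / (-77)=-60750 / 203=-299.26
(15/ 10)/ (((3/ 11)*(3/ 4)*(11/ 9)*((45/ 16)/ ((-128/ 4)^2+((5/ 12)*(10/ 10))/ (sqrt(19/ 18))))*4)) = 2*sqrt(38)/ 57+8192/ 15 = 546.35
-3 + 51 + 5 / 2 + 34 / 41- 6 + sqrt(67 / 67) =3799 / 82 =46.33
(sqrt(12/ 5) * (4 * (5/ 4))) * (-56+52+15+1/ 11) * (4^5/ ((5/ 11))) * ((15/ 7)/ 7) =749568 * sqrt(15)/ 49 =59246.21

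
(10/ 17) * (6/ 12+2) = 25/ 17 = 1.47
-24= -24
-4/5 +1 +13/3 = 68/15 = 4.53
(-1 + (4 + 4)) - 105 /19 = 28 /19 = 1.47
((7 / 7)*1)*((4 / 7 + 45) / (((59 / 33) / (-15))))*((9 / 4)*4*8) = -11369160 / 413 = -27528.23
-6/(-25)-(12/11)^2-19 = -60349/3025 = -19.95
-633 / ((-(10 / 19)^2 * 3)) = 761.71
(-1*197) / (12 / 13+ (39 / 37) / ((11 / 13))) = -1042327 / 11475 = -90.83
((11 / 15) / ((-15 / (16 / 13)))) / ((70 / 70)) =-176 / 2925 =-0.06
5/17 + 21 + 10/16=2981/136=21.92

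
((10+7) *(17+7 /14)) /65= 119 /26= 4.58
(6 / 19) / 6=1 / 19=0.05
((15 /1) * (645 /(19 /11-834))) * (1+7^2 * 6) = -6279075 /1831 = -3429.31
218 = 218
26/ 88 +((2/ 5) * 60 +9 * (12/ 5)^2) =83749/ 1100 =76.14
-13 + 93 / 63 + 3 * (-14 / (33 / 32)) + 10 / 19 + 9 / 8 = -1776659 / 35112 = -50.60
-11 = -11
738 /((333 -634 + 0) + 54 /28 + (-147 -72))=-10332 /7253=-1.42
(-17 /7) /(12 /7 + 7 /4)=-68 /97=-0.70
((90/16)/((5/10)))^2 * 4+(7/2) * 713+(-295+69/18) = 32527/12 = 2710.58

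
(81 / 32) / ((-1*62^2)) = -81 / 123008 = -0.00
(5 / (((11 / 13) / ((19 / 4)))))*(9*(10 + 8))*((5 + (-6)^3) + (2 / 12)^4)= -337716925 / 352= -959423.08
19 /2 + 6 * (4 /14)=157 /14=11.21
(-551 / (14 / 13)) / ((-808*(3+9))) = 7163 / 135744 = 0.05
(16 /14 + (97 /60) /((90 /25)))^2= 5793649 /2286144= 2.53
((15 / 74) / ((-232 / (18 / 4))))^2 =18225 / 1178960896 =0.00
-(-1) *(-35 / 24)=-35 / 24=-1.46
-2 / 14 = -1 / 7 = -0.14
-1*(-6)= 6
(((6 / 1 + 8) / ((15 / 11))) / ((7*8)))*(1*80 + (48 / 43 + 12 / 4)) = 39787 / 2580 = 15.42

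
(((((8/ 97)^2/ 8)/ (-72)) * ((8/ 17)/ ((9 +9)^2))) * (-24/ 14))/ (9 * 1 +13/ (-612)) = 32/ 9771763995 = 0.00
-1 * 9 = -9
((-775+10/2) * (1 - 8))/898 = 2695/449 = 6.00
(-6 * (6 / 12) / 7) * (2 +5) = -3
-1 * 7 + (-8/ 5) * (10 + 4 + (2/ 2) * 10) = -227/ 5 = -45.40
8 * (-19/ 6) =-76/ 3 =-25.33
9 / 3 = 3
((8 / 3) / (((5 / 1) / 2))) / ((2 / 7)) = 56 / 15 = 3.73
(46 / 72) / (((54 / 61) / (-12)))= -1403 / 162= -8.66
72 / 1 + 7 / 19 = 1375 / 19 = 72.37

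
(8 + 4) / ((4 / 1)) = 3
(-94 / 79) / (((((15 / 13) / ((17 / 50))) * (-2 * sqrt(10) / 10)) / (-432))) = -239.49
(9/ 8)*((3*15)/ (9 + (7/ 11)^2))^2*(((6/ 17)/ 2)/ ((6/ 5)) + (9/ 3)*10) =776.44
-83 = -83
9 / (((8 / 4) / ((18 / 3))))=27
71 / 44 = 1.61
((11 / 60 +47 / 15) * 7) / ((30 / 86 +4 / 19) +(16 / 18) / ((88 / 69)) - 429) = -12518891 / 230647940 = -0.05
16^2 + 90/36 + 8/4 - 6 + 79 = 667/2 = 333.50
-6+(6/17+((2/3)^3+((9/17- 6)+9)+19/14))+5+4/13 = 404615/83538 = 4.84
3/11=0.27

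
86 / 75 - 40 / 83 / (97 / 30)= 602386 / 603825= 1.00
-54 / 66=-9 / 11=-0.82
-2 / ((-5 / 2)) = 0.80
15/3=5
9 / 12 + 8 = 8.75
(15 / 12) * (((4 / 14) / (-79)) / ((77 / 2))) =-5 / 42581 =-0.00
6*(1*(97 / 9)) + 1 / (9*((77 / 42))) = 712 / 11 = 64.73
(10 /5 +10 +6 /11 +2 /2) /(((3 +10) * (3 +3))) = 149 /858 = 0.17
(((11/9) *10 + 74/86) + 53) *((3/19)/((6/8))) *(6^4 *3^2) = 6977664/43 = 162271.26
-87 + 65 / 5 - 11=-85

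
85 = 85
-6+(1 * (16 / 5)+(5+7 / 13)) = 178 / 65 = 2.74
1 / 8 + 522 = 4177 / 8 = 522.12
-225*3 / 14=-675 / 14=-48.21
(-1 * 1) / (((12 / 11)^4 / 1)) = -14641 / 20736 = -0.71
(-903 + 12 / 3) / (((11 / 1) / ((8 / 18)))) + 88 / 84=-24446 / 693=-35.28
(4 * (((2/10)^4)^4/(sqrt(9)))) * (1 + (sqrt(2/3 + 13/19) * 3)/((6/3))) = 4/457763671875 + 2 * sqrt(4389)/8697509765625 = 0.00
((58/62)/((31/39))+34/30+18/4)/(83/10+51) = 196339/1709619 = 0.11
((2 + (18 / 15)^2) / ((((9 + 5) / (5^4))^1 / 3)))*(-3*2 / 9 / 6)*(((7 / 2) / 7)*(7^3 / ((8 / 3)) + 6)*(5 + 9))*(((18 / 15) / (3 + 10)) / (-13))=231555 / 676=342.54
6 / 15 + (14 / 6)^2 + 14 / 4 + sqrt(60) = 2 * sqrt(15) + 841 / 90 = 17.09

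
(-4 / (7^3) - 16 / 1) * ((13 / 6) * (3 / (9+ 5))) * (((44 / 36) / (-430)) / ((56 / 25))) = 981695 / 104068944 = 0.01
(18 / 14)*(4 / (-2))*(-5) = 90 / 7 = 12.86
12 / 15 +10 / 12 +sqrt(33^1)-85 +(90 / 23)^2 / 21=-9180203 / 111090 +sqrt(33)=-76.89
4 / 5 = 0.80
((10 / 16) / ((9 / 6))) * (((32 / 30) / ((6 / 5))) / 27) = 10 / 729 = 0.01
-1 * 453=-453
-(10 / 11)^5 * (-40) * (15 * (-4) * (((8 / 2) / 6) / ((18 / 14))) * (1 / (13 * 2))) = -29.72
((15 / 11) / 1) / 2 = 0.68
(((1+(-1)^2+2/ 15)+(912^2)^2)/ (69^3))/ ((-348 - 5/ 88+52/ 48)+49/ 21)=-913173467630336/ 149446956825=-6110.35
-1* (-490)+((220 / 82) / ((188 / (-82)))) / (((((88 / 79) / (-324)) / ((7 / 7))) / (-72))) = -1128790 / 47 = -24016.81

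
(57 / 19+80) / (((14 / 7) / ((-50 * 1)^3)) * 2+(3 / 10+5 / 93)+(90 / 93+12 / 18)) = 120609375 / 2889016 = 41.75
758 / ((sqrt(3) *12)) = 379 *sqrt(3) / 18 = 36.47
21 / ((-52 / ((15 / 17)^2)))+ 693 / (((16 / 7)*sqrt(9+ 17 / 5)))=-4725 / 15028+ 4851*sqrt(310) / 992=85.79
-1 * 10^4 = -10000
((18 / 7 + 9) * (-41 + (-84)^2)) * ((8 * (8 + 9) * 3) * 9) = 2086485480 / 7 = 298069354.29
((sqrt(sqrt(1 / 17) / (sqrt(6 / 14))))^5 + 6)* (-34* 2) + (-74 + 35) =-447 - 28* 51^(3 / 4)* 7^(1 / 4) / 153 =-452.68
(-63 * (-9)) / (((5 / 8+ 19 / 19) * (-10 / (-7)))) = 15876 / 65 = 244.25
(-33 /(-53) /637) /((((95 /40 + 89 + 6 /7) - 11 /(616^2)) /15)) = 348480 /2192149271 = 0.00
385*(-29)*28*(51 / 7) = -2277660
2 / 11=0.18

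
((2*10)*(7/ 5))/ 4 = 7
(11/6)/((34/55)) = 605/204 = 2.97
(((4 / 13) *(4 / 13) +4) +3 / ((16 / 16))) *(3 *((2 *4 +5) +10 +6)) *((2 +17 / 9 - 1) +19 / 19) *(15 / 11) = 553175 / 169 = 3273.22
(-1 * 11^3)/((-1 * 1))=1331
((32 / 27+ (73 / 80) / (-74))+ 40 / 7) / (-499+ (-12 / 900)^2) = -963235375 / 69790115136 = -0.01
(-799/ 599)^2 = 638401/ 358801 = 1.78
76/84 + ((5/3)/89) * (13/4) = 7219/7476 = 0.97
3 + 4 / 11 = 37 / 11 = 3.36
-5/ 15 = -1/ 3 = -0.33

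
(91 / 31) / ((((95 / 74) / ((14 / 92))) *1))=0.35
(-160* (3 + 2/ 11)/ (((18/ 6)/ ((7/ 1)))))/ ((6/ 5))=-98000/ 99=-989.90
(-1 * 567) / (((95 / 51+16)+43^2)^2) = -1474767 / 9064944100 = -0.00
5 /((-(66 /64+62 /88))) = -2.88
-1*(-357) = 357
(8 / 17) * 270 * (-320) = -40658.82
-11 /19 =-0.58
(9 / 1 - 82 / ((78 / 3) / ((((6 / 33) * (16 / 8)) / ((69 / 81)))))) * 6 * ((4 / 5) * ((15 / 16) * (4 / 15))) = 151038 / 16445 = 9.18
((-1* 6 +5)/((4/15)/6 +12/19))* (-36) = 15390/289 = 53.25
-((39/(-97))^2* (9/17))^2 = -0.01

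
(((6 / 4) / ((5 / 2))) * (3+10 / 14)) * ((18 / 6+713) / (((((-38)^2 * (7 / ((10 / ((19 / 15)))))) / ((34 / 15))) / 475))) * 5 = 118677000 / 17689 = 6709.08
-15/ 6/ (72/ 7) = -35/ 144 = -0.24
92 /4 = 23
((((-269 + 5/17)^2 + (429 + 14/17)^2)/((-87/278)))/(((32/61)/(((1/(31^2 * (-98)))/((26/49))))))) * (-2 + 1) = -2849054227/90964416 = -31.32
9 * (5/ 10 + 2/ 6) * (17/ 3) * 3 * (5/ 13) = 1275/ 26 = 49.04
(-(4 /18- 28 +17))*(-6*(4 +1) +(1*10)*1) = -1940 /9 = -215.56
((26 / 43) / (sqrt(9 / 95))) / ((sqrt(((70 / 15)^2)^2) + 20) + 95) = 78 * sqrt(95) / 52933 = 0.01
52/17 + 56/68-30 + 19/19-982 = -17121/17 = -1007.12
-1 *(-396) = 396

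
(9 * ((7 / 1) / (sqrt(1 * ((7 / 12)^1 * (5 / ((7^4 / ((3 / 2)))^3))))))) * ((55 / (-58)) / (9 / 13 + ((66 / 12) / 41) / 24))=-198655513056 * sqrt(70) / 517795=-3209902.12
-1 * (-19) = 19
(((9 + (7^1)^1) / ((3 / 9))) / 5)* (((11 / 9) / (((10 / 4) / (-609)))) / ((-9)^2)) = -71456 / 2025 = -35.29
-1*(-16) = 16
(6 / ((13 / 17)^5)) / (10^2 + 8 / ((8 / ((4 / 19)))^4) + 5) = 2220446209164 / 10161328132423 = 0.22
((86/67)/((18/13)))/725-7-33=-17486441/437175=-40.00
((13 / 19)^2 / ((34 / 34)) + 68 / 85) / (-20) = -2289 / 36100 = -0.06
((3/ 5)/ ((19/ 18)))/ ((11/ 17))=918/ 1045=0.88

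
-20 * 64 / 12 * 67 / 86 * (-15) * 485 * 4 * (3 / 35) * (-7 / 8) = -181367.44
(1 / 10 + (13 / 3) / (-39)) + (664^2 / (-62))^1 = -19840351 / 2790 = -7111.24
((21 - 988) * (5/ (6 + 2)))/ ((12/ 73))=-352955/ 96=-3676.61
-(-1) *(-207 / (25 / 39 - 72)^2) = -0.04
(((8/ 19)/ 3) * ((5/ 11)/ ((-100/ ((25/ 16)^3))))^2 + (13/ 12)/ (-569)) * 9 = -735461060013/ 43893592686592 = -0.02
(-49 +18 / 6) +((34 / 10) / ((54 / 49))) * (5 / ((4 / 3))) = -2479 / 72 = -34.43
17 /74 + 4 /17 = 585 /1258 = 0.47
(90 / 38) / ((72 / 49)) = 245 / 152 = 1.61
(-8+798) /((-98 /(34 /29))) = -13430 /1421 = -9.45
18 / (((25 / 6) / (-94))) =-10152 / 25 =-406.08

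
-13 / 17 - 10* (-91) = 15457 / 17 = 909.24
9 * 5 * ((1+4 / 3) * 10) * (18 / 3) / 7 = 900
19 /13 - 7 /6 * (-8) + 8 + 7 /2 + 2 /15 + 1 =9137 /390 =23.43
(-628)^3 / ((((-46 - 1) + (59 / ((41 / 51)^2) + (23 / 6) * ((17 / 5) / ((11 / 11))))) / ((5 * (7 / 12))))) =-36429624744800 / 2890831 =-12601782.93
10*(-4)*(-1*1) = 40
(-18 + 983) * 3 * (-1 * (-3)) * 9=78165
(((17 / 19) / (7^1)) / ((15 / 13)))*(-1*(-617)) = 136357 / 1995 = 68.35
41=41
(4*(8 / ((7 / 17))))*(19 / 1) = 10336 / 7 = 1476.57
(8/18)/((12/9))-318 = -953/3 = -317.67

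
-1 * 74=-74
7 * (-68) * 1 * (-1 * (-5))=-2380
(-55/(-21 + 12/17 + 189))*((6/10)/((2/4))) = -187/478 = -0.39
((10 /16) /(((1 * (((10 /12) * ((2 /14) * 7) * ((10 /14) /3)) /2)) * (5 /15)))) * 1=189 /10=18.90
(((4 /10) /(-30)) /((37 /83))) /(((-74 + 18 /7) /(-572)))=-83083 /346875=-0.24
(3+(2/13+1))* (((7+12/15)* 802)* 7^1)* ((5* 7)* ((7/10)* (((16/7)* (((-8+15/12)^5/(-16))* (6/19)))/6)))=22837275565083/48640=469516356.19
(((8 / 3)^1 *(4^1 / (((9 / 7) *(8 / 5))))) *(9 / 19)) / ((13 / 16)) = 2240 / 741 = 3.02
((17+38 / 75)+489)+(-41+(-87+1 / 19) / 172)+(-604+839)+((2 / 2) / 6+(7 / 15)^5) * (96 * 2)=152258931541 / 206803125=736.25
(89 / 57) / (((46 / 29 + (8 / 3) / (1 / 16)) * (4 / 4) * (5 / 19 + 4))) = 0.01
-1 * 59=-59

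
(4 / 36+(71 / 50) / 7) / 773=989 / 2434950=0.00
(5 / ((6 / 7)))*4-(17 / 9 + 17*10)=-1337 / 9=-148.56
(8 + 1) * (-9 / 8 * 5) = -405 / 8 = -50.62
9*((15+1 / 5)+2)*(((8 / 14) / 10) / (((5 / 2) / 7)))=3096 / 125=24.77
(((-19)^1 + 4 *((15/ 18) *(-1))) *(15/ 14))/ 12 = -335/ 168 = -1.99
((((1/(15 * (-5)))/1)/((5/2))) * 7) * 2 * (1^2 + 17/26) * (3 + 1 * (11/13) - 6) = 16856/63375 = 0.27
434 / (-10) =-217 / 5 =-43.40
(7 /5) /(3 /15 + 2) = 0.64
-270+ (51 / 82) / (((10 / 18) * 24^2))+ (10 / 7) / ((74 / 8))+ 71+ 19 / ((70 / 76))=-1211177959 / 6796160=-178.22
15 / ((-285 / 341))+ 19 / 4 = -1003 / 76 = -13.20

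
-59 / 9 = -6.56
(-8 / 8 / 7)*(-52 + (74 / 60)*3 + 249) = -2007 / 70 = -28.67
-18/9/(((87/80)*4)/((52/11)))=-2080/957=-2.17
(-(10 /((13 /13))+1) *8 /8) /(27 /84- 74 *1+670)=-308 /16697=-0.02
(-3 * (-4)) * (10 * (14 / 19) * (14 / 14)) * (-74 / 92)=-31080 / 437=-71.12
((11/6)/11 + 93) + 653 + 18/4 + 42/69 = 51838/69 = 751.28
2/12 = 0.17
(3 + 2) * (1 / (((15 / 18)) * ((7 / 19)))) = 114 / 7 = 16.29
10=10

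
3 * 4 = 12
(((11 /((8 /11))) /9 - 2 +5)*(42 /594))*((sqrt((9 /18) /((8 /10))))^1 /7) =337*sqrt(10) /28512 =0.04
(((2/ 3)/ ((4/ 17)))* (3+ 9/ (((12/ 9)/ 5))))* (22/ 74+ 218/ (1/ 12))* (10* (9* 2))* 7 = 25400623185/ 74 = 343251664.66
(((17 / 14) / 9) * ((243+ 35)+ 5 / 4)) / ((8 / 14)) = 18989 / 288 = 65.93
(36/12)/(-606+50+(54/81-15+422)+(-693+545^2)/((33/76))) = 99/22516337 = 0.00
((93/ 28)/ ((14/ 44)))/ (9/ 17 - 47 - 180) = -1581/ 34300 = -0.05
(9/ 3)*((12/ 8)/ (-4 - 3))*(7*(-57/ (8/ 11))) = 5643/ 16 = 352.69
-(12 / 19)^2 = -144 / 361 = -0.40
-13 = -13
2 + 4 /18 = 20 /9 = 2.22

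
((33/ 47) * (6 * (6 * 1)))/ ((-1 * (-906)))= 198/ 7097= 0.03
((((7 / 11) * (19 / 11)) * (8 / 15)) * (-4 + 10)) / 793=2128 / 479765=0.00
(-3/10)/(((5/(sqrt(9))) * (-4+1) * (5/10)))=3/25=0.12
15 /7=2.14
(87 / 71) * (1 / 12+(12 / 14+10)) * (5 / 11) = 133255 / 21868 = 6.09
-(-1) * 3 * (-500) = -1500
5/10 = 1/2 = 0.50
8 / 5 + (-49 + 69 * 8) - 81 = 2118 / 5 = 423.60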